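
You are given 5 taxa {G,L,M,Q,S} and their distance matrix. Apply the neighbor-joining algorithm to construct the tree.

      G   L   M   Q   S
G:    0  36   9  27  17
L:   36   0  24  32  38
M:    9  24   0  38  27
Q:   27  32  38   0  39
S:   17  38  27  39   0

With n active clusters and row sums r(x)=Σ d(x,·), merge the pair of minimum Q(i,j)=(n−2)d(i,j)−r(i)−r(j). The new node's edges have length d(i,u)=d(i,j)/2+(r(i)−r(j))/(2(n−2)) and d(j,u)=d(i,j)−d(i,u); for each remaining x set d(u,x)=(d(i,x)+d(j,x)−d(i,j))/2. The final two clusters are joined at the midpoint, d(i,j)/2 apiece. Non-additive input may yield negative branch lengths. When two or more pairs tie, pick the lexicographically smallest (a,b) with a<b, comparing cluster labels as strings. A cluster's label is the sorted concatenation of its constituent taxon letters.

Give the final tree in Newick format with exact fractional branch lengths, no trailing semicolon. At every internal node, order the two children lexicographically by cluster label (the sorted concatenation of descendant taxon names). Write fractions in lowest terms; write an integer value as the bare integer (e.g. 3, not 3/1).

iteration 1: select L,Q (d=32, Q=-170); attach at lengths (15, 17); label the merged cluster LQ
  updated: d(G,LQ)=31/2, d(LQ,M)=15, d(LQ,S)=45/2
iteration 2: select G,M (d=9, Q=-149/2); attach at lengths (17/8, 55/8); label the merged cluster GM
  updated: d(GM,LQ)=43/4, d(GM,S)=35/2
iteration 3: select GM,LQ (d=43/4, Q=-203/4); attach at lengths (23/8, 63/8); label the merged cluster GLMQ
  updated: d(GLMQ,S)=117/8
iteration 4: select GLMQ,S (d=117/8); attach at lengths (117/16, 117/16); label the merged cluster GLMQS
final tree: (((G:17/8,M:55/8):23/8,(L:15,Q:17):63/8):117/16,S:117/16)
total length: 531/8

(((G:17/8,M:55/8):23/8,(L:15,Q:17):63/8):117/16,S:117/16)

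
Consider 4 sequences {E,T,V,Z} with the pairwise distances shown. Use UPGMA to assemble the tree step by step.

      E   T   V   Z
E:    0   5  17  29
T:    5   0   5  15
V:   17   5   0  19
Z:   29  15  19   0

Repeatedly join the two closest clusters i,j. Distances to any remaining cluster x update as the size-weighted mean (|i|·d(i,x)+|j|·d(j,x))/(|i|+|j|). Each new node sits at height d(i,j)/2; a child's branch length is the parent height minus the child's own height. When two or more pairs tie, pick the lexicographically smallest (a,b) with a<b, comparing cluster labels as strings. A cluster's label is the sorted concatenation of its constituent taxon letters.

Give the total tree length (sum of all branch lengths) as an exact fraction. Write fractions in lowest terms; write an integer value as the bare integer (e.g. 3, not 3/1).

29

iteration 1: select E,T (d=5); attach at lengths (5/2, 5/2); label the merged cluster ET
  updated: d(ET,V)=11, d(ET,Z)=22
iteration 2: select ET,V (d=11); attach at lengths (3, 11/2); label the merged cluster ETV
  updated: d(ETV,Z)=21
iteration 3: select ETV,Z (d=21); attach at lengths (5, 21/2); label the merged cluster ETVZ
final tree: (((E:5/2,T:5/2):3,V:11/2):5,Z:21/2)
total length: 29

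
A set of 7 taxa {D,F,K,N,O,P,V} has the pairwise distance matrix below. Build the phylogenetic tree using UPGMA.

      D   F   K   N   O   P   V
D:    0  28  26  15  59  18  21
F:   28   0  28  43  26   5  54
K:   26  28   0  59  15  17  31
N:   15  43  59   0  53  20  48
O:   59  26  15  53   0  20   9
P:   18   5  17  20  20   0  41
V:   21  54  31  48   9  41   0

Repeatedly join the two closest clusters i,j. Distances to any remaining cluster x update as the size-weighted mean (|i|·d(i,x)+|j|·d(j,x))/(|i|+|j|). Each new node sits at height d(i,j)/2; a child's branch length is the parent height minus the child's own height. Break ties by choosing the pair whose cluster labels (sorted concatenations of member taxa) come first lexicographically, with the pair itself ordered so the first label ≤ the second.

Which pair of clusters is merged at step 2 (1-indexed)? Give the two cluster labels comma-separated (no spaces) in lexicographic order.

O,V

1. join F+P (d=5) ⇒ FP; edges |F|=5/2, |P|=5/2
  updated: d(D,FP)=23, d(FP,K)=45/2, d(FP,N)=63/2, d(FP,O)=23, d(FP,V)=95/2
2. join O+V (d=9) ⇒ OV; edges |O|=9/2, |V|=9/2
  updated: d(D,OV)=40, d(FP,OV)=141/4, d(K,OV)=23, d(N,OV)=101/2
3. join D+N (d=15) ⇒ DN; edges |D|=15/2, |N|=15/2
  updated: d(DN,FP)=109/4, d(DN,K)=85/2, d(DN,OV)=181/4
4. join FP+K (d=45/2) ⇒ FKP; edges |FP|=35/4, |K|=45/4
  updated: d(DN,FKP)=97/3, d(FKP,OV)=187/6
5. join FKP+OV (d=187/6) ⇒ FKOPV; edges |FKP|=13/3, |OV|=133/12
  updated: d(DN,FKOPV)=75/2
6. join DN+FKOPV (d=75/2) ⇒ DFKNOPV; edges |DN|=45/4, |FKOPV|=19/6
final tree: ((D:15/2,N:15/2):45/4,(((F:5/2,P:5/2):35/4,K:45/4):13/3,(O:9/2,V:9/2):133/12):19/6)
total length: 473/6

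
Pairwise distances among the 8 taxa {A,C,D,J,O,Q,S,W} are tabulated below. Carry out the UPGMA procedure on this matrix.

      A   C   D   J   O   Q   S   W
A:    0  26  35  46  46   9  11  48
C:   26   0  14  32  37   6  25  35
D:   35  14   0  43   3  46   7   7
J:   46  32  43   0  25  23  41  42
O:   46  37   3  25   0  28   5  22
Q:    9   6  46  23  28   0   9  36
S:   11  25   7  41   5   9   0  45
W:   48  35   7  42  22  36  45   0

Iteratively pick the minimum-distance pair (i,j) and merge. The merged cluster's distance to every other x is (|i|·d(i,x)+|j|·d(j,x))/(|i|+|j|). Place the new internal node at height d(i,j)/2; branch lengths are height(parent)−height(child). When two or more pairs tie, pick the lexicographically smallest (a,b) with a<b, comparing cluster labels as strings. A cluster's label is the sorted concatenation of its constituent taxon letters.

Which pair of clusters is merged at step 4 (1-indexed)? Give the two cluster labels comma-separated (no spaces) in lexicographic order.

step 1: merge (D,O) at d=3; branch lengths D→3/2, O→3/2; new cluster DO
  updated: d(A,DO)=81/2, d(C,DO)=51/2, d(DO,J)=34, d(DO,Q)=37, d(DO,S)=6, d(DO,W)=29/2
step 2: merge (C,Q) at d=6; branch lengths C→3, Q→3; new cluster CQ
  updated: d(A,CQ)=35/2, d(CQ,DO)=125/4, d(CQ,J)=55/2, d(CQ,S)=17, d(CQ,W)=71/2
step 3: merge (DO,S) at d=6; branch lengths DO→3/2, S→3; new cluster DOS
  updated: d(A,DOS)=92/3, d(CQ,DOS)=53/2, d(DOS,J)=109/3, d(DOS,W)=74/3
step 4: merge (A,CQ) at d=35/2; branch lengths A→35/4, CQ→23/4; new cluster ACQ
  updated: d(ACQ,DOS)=251/9, d(ACQ,J)=101/3, d(ACQ,W)=119/3
step 5: merge (DOS,W) at d=74/3; branch lengths DOS→28/3, W→37/3; new cluster DOSW
  updated: d(ACQ,DOSW)=185/6, d(DOSW,J)=151/4
step 6: merge (ACQ,DOSW) at d=185/6; branch lengths ACQ→20/3, DOSW→37/12; new cluster ACDOQSW
  updated: d(ACDOQSW,J)=36
step 7: merge (ACDOQSW,J) at d=36; branch lengths ACDOQSW→31/12, J→18; new cluster ACDJOQSW
final tree: (((A:35/4,(C:3,Q:3):23/4):20/3,(((D:3/2,O:3/2):3/2,S:3):28/3,W:37/3):37/12):31/12,J:18)
total length: 80

A,CQ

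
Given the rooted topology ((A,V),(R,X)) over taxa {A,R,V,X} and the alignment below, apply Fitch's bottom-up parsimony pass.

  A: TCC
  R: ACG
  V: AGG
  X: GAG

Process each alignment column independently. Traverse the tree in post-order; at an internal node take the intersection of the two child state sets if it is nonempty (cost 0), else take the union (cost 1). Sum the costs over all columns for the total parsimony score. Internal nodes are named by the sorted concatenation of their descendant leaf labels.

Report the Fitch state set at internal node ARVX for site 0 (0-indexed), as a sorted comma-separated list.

[col 0] AV: children A:{T}, V:{A} ∪→ {A,T}; cost 1
[col 0] RX: children R:{A}, X:{G} ∪→ {A,G}; cost 1
[col 0] ARVX: children AV:{A,T}, RX:{A,G} ∩→ {A}; cost 0
[col 1] AV: children A:{C}, V:{G} ∪→ {C,G}; cost 1
[col 1] RX: children R:{C}, X:{A} ∪→ {A,C}; cost 1
[col 1] ARVX: children AV:{C,G}, RX:{A,C} ∩→ {C}; cost 0
[col 2] AV: children A:{C}, V:{G} ∪→ {C,G}; cost 1
[col 2] RX: children R:{G}, X:{G} ∩→ {G}; cost 0
[col 2] ARVX: children AV:{C,G}, RX:{G} ∩→ {G}; cost 0
per-site changes: [2, 2, 1]; total = 5

A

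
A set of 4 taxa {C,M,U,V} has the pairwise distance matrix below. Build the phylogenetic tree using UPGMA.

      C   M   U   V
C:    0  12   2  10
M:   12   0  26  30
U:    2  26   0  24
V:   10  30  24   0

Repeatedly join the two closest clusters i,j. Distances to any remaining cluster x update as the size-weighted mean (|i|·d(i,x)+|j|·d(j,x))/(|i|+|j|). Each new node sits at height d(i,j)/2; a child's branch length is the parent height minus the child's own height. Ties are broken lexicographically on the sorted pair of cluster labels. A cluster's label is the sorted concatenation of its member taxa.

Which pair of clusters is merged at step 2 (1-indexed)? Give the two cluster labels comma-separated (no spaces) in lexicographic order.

CU,V

iteration 1: select C,U (d=2); attach at lengths (1, 1); label the merged cluster CU
  updated: d(CU,M)=19, d(CU,V)=17
iteration 2: select CU,V (d=17); attach at lengths (15/2, 17/2); label the merged cluster CUV
  updated: d(CUV,M)=68/3
iteration 3: select CUV,M (d=68/3); attach at lengths (17/6, 34/3); label the merged cluster CMUV
final tree: (((C:1,U:1):15/2,V:17/2):17/6,M:34/3)
total length: 193/6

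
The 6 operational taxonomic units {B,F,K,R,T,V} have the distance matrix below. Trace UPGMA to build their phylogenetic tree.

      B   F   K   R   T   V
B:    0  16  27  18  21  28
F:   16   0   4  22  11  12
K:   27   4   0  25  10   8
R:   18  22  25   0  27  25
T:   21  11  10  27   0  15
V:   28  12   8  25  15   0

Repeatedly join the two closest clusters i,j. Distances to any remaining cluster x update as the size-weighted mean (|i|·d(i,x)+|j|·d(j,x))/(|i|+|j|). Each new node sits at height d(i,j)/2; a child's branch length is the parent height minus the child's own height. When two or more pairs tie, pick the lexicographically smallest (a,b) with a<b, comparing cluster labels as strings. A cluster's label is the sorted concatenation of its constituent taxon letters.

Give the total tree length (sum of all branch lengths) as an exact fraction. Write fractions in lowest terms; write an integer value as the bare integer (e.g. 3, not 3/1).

step 1: merge (F,K) at d=4; branch lengths F→2, K→2; new cluster FK
  updated: d(B,FK)=43/2, d(FK,R)=47/2, d(FK,T)=21/2, d(FK,V)=10
step 2: merge (FK,V) at d=10; branch lengths FK→3, V→5; new cluster FKV
  updated: d(B,FKV)=71/3, d(FKV,R)=24, d(FKV,T)=12
step 3: merge (FKV,T) at d=12; branch lengths FKV→1, T→6; new cluster FKTV
  updated: d(B,FKTV)=23, d(FKTV,R)=99/4
step 4: merge (B,R) at d=18; branch lengths B→9, R→9; new cluster BR
  updated: d(BR,FKTV)=191/8
step 5: merge (BR,FKTV) at d=191/8; branch lengths BR→47/16, FKTV→95/16; new cluster BFKRTV
final tree: ((B:9,R:9):47/16,(((F:2,K:2):3,V:5):1,T:6):95/16)
total length: 367/8

367/8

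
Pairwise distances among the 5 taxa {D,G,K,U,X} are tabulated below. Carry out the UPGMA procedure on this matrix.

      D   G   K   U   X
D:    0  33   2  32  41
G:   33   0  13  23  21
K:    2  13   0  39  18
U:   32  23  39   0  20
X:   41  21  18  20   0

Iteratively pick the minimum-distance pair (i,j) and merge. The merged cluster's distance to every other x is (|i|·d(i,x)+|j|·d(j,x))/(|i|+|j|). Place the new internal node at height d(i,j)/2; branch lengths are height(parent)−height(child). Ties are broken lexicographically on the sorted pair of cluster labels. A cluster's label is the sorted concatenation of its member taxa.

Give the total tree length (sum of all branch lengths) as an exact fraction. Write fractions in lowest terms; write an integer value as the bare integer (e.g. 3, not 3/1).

iteration 1: select D,K (d=2); attach at lengths (1, 1); label the merged cluster DK
  updated: d(DK,G)=23, d(DK,U)=71/2, d(DK,X)=59/2
iteration 2: select U,X (d=20); attach at lengths (10, 10); label the merged cluster UX
  updated: d(DK,UX)=65/2, d(G,UX)=22
iteration 3: select G,UX (d=22); attach at lengths (11, 1); label the merged cluster GUX
  updated: d(DK,GUX)=88/3
iteration 4: select DK,GUX (d=88/3); attach at lengths (41/3, 11/3); label the merged cluster DGKUX
final tree: ((D:1,K:1):41/3,(G:11,(U:10,X:10):1):11/3)
total length: 154/3

154/3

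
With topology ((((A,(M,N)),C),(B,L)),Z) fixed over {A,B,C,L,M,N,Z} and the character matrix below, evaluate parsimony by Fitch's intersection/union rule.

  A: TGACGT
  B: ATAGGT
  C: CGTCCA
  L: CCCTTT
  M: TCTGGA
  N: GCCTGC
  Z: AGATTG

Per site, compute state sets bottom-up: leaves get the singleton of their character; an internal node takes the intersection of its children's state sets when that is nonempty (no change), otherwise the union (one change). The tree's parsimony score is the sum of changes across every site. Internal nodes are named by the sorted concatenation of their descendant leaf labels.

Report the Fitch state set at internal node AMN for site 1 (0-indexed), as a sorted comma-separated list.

C,G

site 0, node MN: M={T} ∪ N={G} → {G,T} (+1)
site 0, node AMN: A={T} ∩ MN={G,T} → {T} (+0)
site 0, node ACMN: AMN={T} ∪ C={C} → {C,T} (+1)
site 0, node BL: B={A} ∪ L={C} → {A,C} (+1)
site 0, node ABCLMN: ACMN={C,T} ∩ BL={A,C} → {C} (+0)
site 0, node ABCLMNZ: ABCLMN={C} ∪ Z={A} → {A,C} (+1)
site 1, node MN: M={C} ∩ N={C} → {C} (+0)
site 1, node AMN: A={G} ∪ MN={C} → {C,G} (+1)
site 1, node ACMN: AMN={C,G} ∩ C={G} → {G} (+0)
site 1, node BL: B={T} ∪ L={C} → {C,T} (+1)
site 1, node ABCLMN: ACMN={G} ∪ BL={C,T} → {C,G,T} (+1)
site 1, node ABCLMNZ: ABCLMN={C,G,T} ∩ Z={G} → {G} (+0)
site 2, node MN: M={T} ∪ N={C} → {C,T} (+1)
site 2, node AMN: A={A} ∪ MN={C,T} → {A,C,T} (+1)
site 2, node ACMN: AMN={A,C,T} ∩ C={T} → {T} (+0)
site 2, node BL: B={A} ∪ L={C} → {A,C} (+1)
site 2, node ABCLMN: ACMN={T} ∪ BL={A,C} → {A,C,T} (+1)
site 2, node ABCLMNZ: ABCLMN={A,C,T} ∩ Z={A} → {A} (+0)
site 3, node MN: M={G} ∪ N={T} → {G,T} (+1)
site 3, node AMN: A={C} ∪ MN={G,T} → {C,G,T} (+1)
site 3, node ACMN: AMN={C,G,T} ∩ C={C} → {C} (+0)
site 3, node BL: B={G} ∪ L={T} → {G,T} (+1)
site 3, node ABCLMN: ACMN={C} ∪ BL={G,T} → {C,G,T} (+1)
site 3, node ABCLMNZ: ABCLMN={C,G,T} ∩ Z={T} → {T} (+0)
site 4, node MN: M={G} ∩ N={G} → {G} (+0)
site 4, node AMN: A={G} ∩ MN={G} → {G} (+0)
site 4, node ACMN: AMN={G} ∪ C={C} → {C,G} (+1)
site 4, node BL: B={G} ∪ L={T} → {G,T} (+1)
site 4, node ABCLMN: ACMN={C,G} ∩ BL={G,T} → {G} (+0)
site 4, node ABCLMNZ: ABCLMN={G} ∪ Z={T} → {G,T} (+1)
site 5, node MN: M={A} ∪ N={C} → {A,C} (+1)
site 5, node AMN: A={T} ∪ MN={A,C} → {A,C,T} (+1)
site 5, node ACMN: AMN={A,C,T} ∩ C={A} → {A} (+0)
site 5, node BL: B={T} ∩ L={T} → {T} (+0)
site 5, node ABCLMN: ACMN={A} ∪ BL={T} → {A,T} (+1)
site 5, node ABCLMNZ: ABCLMN={A,T} ∪ Z={G} → {A,G,T} (+1)
per-site changes: [4, 3, 4, 4, 3, 4]; total = 22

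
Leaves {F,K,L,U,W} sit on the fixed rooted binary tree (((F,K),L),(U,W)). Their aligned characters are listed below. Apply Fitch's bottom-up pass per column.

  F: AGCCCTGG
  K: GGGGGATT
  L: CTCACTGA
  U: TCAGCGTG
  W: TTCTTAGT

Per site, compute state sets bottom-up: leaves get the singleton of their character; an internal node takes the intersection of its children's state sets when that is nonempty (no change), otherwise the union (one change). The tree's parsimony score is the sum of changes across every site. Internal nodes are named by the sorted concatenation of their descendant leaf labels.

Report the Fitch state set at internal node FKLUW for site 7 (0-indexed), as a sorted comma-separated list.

G,T

FK@0: {A} ∪ {G} = {A,G} (union, +1)
FKL@0: {A,G} ∪ {C} = {A,C,G} (union, +1)
UW@0: {T} ∩ {T} = {T} (intersection, +0)
FKLUW@0: {A,C,G} ∪ {T} = {A,C,G,T} (union, +1)
FK@1: {G} ∩ {G} = {G} (intersection, +0)
FKL@1: {G} ∪ {T} = {G,T} (union, +1)
UW@1: {C} ∪ {T} = {C,T} (union, +1)
FKLUW@1: {G,T} ∩ {C,T} = {T} (intersection, +0)
FK@2: {C} ∪ {G} = {C,G} (union, +1)
FKL@2: {C,G} ∩ {C} = {C} (intersection, +0)
UW@2: {A} ∪ {C} = {A,C} (union, +1)
FKLUW@2: {C} ∩ {A,C} = {C} (intersection, +0)
FK@3: {C} ∪ {G} = {C,G} (union, +1)
FKL@3: {C,G} ∪ {A} = {A,C,G} (union, +1)
UW@3: {G} ∪ {T} = {G,T} (union, +1)
FKLUW@3: {A,C,G} ∩ {G,T} = {G} (intersection, +0)
FK@4: {C} ∪ {G} = {C,G} (union, +1)
FKL@4: {C,G} ∩ {C} = {C} (intersection, +0)
UW@4: {C} ∪ {T} = {C,T} (union, +1)
FKLUW@4: {C} ∩ {C,T} = {C} (intersection, +0)
FK@5: {T} ∪ {A} = {A,T} (union, +1)
FKL@5: {A,T} ∩ {T} = {T} (intersection, +0)
UW@5: {G} ∪ {A} = {A,G} (union, +1)
FKLUW@5: {T} ∪ {A,G} = {A,G,T} (union, +1)
FK@6: {G} ∪ {T} = {G,T} (union, +1)
FKL@6: {G,T} ∩ {G} = {G} (intersection, +0)
UW@6: {T} ∪ {G} = {G,T} (union, +1)
FKLUW@6: {G} ∩ {G,T} = {G} (intersection, +0)
FK@7: {G} ∪ {T} = {G,T} (union, +1)
FKL@7: {G,T} ∪ {A} = {A,G,T} (union, +1)
UW@7: {G} ∪ {T} = {G,T} (union, +1)
FKLUW@7: {A,G,T} ∩ {G,T} = {G,T} (intersection, +0)
per-site changes: [3, 2, 2, 3, 2, 3, 2, 3]; total = 20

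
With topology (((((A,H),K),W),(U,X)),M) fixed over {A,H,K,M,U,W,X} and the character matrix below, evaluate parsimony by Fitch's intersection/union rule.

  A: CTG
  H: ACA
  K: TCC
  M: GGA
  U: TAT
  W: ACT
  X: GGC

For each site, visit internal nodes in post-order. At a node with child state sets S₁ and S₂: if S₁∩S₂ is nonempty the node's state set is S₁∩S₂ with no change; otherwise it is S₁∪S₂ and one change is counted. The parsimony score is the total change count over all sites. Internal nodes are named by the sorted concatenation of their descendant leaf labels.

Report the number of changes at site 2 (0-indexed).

5

[col 0] AH: children A:{C}, H:{A} ∪→ {A,C}; cost 1
[col 0] AHK: children AH:{A,C}, K:{T} ∪→ {A,C,T}; cost 1
[col 0] AHKW: children AHK:{A,C,T}, W:{A} ∩→ {A}; cost 0
[col 0] UX: children U:{T}, X:{G} ∪→ {G,T}; cost 1
[col 0] AHKUWX: children AHKW:{A}, UX:{G,T} ∪→ {A,G,T}; cost 1
[col 0] AHKMUWX: children AHKUWX:{A,G,T}, M:{G} ∩→ {G}; cost 0
[col 1] AH: children A:{T}, H:{C} ∪→ {C,T}; cost 1
[col 1] AHK: children AH:{C,T}, K:{C} ∩→ {C}; cost 0
[col 1] AHKW: children AHK:{C}, W:{C} ∩→ {C}; cost 0
[col 1] UX: children U:{A}, X:{G} ∪→ {A,G}; cost 1
[col 1] AHKUWX: children AHKW:{C}, UX:{A,G} ∪→ {A,C,G}; cost 1
[col 1] AHKMUWX: children AHKUWX:{A,C,G}, M:{G} ∩→ {G}; cost 0
[col 2] AH: children A:{G}, H:{A} ∪→ {A,G}; cost 1
[col 2] AHK: children AH:{A,G}, K:{C} ∪→ {A,C,G}; cost 1
[col 2] AHKW: children AHK:{A,C,G}, W:{T} ∪→ {A,C,G,T}; cost 1
[col 2] UX: children U:{T}, X:{C} ∪→ {C,T}; cost 1
[col 2] AHKUWX: children AHKW:{A,C,G,T}, UX:{C,T} ∩→ {C,T}; cost 0
[col 2] AHKMUWX: children AHKUWX:{C,T}, M:{A} ∪→ {A,C,T}; cost 1
per-site changes: [4, 3, 5]; total = 12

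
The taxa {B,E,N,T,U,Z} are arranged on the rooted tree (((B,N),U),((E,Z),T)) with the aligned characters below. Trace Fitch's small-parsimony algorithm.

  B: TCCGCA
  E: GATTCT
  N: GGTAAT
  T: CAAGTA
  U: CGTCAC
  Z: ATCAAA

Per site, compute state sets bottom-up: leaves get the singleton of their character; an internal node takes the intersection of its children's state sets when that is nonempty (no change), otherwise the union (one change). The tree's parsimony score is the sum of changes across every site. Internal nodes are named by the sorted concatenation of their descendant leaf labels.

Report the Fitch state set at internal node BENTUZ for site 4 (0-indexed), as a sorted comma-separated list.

A

[col 0] BN: children B:{T}, N:{G} ∪→ {G,T}; cost 1
[col 0] BNU: children BN:{G,T}, U:{C} ∪→ {C,G,T}; cost 1
[col 0] EZ: children E:{G}, Z:{A} ∪→ {A,G}; cost 1
[col 0] ETZ: children EZ:{A,G}, T:{C} ∪→ {A,C,G}; cost 1
[col 0] BENTUZ: children BNU:{C,G,T}, ETZ:{A,C,G} ∩→ {C,G}; cost 0
[col 1] BN: children B:{C}, N:{G} ∪→ {C,G}; cost 1
[col 1] BNU: children BN:{C,G}, U:{G} ∩→ {G}; cost 0
[col 1] EZ: children E:{A}, Z:{T} ∪→ {A,T}; cost 1
[col 1] ETZ: children EZ:{A,T}, T:{A} ∩→ {A}; cost 0
[col 1] BENTUZ: children BNU:{G}, ETZ:{A} ∪→ {A,G}; cost 1
[col 2] BN: children B:{C}, N:{T} ∪→ {C,T}; cost 1
[col 2] BNU: children BN:{C,T}, U:{T} ∩→ {T}; cost 0
[col 2] EZ: children E:{T}, Z:{C} ∪→ {C,T}; cost 1
[col 2] ETZ: children EZ:{C,T}, T:{A} ∪→ {A,C,T}; cost 1
[col 2] BENTUZ: children BNU:{T}, ETZ:{A,C,T} ∩→ {T}; cost 0
[col 3] BN: children B:{G}, N:{A} ∪→ {A,G}; cost 1
[col 3] BNU: children BN:{A,G}, U:{C} ∪→ {A,C,G}; cost 1
[col 3] EZ: children E:{T}, Z:{A} ∪→ {A,T}; cost 1
[col 3] ETZ: children EZ:{A,T}, T:{G} ∪→ {A,G,T}; cost 1
[col 3] BENTUZ: children BNU:{A,C,G}, ETZ:{A,G,T} ∩→ {A,G}; cost 0
[col 4] BN: children B:{C}, N:{A} ∪→ {A,C}; cost 1
[col 4] BNU: children BN:{A,C}, U:{A} ∩→ {A}; cost 0
[col 4] EZ: children E:{C}, Z:{A} ∪→ {A,C}; cost 1
[col 4] ETZ: children EZ:{A,C}, T:{T} ∪→ {A,C,T}; cost 1
[col 4] BENTUZ: children BNU:{A}, ETZ:{A,C,T} ∩→ {A}; cost 0
[col 5] BN: children B:{A}, N:{T} ∪→ {A,T}; cost 1
[col 5] BNU: children BN:{A,T}, U:{C} ∪→ {A,C,T}; cost 1
[col 5] EZ: children E:{T}, Z:{A} ∪→ {A,T}; cost 1
[col 5] ETZ: children EZ:{A,T}, T:{A} ∩→ {A}; cost 0
[col 5] BENTUZ: children BNU:{A,C,T}, ETZ:{A} ∩→ {A}; cost 0
per-site changes: [4, 3, 3, 4, 3, 3]; total = 20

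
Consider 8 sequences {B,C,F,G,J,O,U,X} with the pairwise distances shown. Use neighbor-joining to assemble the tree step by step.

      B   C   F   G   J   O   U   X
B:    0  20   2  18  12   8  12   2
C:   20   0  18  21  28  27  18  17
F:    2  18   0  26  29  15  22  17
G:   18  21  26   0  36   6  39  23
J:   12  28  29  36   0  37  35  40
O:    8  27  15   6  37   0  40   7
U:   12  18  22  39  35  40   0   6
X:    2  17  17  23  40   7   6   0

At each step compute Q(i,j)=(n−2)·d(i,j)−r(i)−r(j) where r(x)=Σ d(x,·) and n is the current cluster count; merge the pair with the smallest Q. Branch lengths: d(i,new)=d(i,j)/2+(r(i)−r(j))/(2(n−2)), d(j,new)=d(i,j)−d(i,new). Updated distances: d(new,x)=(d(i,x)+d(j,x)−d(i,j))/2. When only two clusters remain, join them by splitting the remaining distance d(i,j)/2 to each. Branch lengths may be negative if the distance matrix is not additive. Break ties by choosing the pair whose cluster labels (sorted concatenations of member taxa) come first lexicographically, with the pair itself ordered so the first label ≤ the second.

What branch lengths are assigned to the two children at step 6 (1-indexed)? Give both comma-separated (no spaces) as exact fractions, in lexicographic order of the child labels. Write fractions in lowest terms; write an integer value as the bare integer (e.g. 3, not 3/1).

1. join G+O (d=6, Q=-273) ⇒ GO; edges |G|=65/12, |O|=7/12
  updated: d(B,GO)=10, d(C,GO)=21, d(F,GO)=35/2, d(GO,J)=67/2, d(GO,U)=73/2, d(GO,X)=12
2. join U+X (d=6, Q=-387/2) ⇒ UX; edges |U|=131/20, |X|=-11/20
  updated: d(B,UX)=4, d(C,UX)=29/2, d(F,UX)=33/2, d(GO,UX)=85/4, d(J,UX)=69/2
3. join B+J (d=12, Q=-137) ⇒ BJ; edges |B|=-41/8, |J|=137/8
  updated: d(BJ,C)=18, d(BJ,F)=19/2, d(BJ,GO)=63/4, d(BJ,UX)=53/4
4. join C+UX (d=29/2, Q=-187/2) ⇒ CUX; edges |C|=33/4, |UX|=25/4
  updated: d(BJ,CUX)=67/8, d(CUX,F)=10, d(CUX,GO)=111/8
5. join BJ+F (d=19/2, Q=-413/8) ⇒ BFJ; edges |BJ|=125/32, |F|=179/32
  updated: d(BFJ,CUX)=71/16, d(BFJ,GO)=95/8
6. join BFJ+CUX (d=71/16, Q=-483/16) ⇒ BCFJUX; edges |BFJ|=39/32, |CUX|=103/32
  updated: d(BCFJUX,GO)=341/32
7. join BCFJUX+GO (d=341/32) ⇒ BCFGJOUX; edges |BCFJUX|=341/64, |GO|=341/64
final tree: ((((B:-41/8,J:137/8):125/32,F:179/32):39/32,(C:33/4,(U:131/20,X:-11/20):25/4):103/32):341/64,(G:65/12,O:7/12):341/64)
total length: 2019/32

39/32,103/32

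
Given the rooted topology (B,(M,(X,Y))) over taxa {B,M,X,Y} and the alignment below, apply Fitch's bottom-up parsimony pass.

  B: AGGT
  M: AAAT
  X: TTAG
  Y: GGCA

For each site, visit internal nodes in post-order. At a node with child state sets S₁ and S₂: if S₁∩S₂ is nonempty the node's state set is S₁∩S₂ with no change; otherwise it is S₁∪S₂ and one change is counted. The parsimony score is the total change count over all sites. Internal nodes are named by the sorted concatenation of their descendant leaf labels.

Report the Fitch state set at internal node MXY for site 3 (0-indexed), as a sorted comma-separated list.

[col 0] XY: children X:{T}, Y:{G} ∪→ {G,T}; cost 1
[col 0] MXY: children M:{A}, XY:{G,T} ∪→ {A,G,T}; cost 1
[col 0] BMXY: children B:{A}, MXY:{A,G,T} ∩→ {A}; cost 0
[col 1] XY: children X:{T}, Y:{G} ∪→ {G,T}; cost 1
[col 1] MXY: children M:{A}, XY:{G,T} ∪→ {A,G,T}; cost 1
[col 1] BMXY: children B:{G}, MXY:{A,G,T} ∩→ {G}; cost 0
[col 2] XY: children X:{A}, Y:{C} ∪→ {A,C}; cost 1
[col 2] MXY: children M:{A}, XY:{A,C} ∩→ {A}; cost 0
[col 2] BMXY: children B:{G}, MXY:{A} ∪→ {A,G}; cost 1
[col 3] XY: children X:{G}, Y:{A} ∪→ {A,G}; cost 1
[col 3] MXY: children M:{T}, XY:{A,G} ∪→ {A,G,T}; cost 1
[col 3] BMXY: children B:{T}, MXY:{A,G,T} ∩→ {T}; cost 0
per-site changes: [2, 2, 2, 2]; total = 8

A,G,T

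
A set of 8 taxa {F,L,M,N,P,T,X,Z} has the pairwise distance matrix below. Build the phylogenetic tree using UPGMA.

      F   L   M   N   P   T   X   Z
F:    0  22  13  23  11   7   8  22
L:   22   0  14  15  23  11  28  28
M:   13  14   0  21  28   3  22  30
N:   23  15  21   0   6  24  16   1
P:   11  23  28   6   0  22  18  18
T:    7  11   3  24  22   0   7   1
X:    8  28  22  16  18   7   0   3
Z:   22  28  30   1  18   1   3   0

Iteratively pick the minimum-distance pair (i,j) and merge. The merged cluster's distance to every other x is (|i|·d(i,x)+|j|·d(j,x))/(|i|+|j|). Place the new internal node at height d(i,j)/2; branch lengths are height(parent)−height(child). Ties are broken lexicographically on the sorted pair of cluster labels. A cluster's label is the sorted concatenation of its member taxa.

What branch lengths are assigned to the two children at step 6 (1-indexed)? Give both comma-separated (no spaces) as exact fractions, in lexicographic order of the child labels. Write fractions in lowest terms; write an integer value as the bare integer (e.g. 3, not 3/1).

3,25/8

step 1: merge (N,Z) at d=1; branch lengths N→1/2, Z→1/2; new cluster NZ
  updated: d(F,NZ)=45/2, d(L,NZ)=43/2, d(M,NZ)=51/2, d(NZ,P)=12, d(NZ,T)=25/2, d(NZ,X)=19/2
step 2: merge (M,T) at d=3; branch lengths M→3/2, T→3/2; new cluster MT
  updated: d(F,MT)=10, d(L,MT)=25/2, d(MT,NZ)=19, d(MT,P)=25, d(MT,X)=29/2
step 3: merge (F,X) at d=8; branch lengths F→4, X→4; new cluster FX
  updated: d(FX,L)=25, d(FX,MT)=49/4, d(FX,NZ)=16, d(FX,P)=29/2
step 4: merge (NZ,P) at d=12; branch lengths NZ→11/2, P→6; new cluster NPZ
  updated: d(FX,NPZ)=31/2, d(L,NPZ)=22, d(MT,NPZ)=21
step 5: merge (FX,MT) at d=49/4; branch lengths FX→17/8, MT→37/8; new cluster FMTX
  updated: d(FMTX,L)=75/4, d(FMTX,NPZ)=73/4
step 6: merge (FMTX,NPZ) at d=73/4; branch lengths FMTX→3, NPZ→25/8; new cluster FMNPTXZ
  updated: d(FMNPTXZ,L)=141/7
step 7: merge (FMNPTXZ,L) at d=141/7; branch lengths FMNPTXZ→53/56, L→141/14; new cluster FLMNPTXZ
final tree: ((((F:4,X:4):17/8,(M:3/2,T:3/2):37/8):3,((N:1/2,Z:1/2):11/2,P:6):25/8):53/56,L:141/14)
total length: 1327/28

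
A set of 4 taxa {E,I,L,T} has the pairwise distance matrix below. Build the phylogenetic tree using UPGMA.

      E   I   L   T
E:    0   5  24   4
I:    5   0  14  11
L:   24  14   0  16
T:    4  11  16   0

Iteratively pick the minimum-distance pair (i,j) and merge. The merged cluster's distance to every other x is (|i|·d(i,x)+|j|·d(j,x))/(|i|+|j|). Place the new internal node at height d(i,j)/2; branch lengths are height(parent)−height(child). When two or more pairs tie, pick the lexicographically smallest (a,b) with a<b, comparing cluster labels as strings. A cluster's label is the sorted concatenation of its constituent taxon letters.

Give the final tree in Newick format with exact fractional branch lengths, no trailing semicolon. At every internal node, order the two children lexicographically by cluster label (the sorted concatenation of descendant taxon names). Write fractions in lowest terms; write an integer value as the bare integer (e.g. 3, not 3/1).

1. join E+T (d=4) ⇒ ET; edges |E|=2, |T|=2
  updated: d(ET,I)=8, d(ET,L)=20
2. join ET+I (d=8) ⇒ EIT; edges |ET|=2, |I|=4
  updated: d(EIT,L)=18
3. join EIT+L (d=18) ⇒ EILT; edges |EIT|=5, |L|=9
final tree: (((E:2,T:2):2,I:4):5,L:9)
total length: 24

(((E:2,T:2):2,I:4):5,L:9)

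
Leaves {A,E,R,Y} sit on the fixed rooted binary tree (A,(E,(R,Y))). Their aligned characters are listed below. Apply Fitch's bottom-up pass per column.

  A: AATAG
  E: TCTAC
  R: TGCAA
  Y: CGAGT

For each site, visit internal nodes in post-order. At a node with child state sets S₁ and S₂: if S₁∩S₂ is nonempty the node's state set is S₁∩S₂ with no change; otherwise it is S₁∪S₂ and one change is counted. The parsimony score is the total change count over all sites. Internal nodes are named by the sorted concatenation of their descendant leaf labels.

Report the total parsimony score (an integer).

[col 0] RY: children R:{T}, Y:{C} ∪→ {C,T}; cost 1
[col 0] ERY: children E:{T}, RY:{C,T} ∩→ {T}; cost 0
[col 0] AERY: children A:{A}, ERY:{T} ∪→ {A,T}; cost 1
[col 1] RY: children R:{G}, Y:{G} ∩→ {G}; cost 0
[col 1] ERY: children E:{C}, RY:{G} ∪→ {C,G}; cost 1
[col 1] AERY: children A:{A}, ERY:{C,G} ∪→ {A,C,G}; cost 1
[col 2] RY: children R:{C}, Y:{A} ∪→ {A,C}; cost 1
[col 2] ERY: children E:{T}, RY:{A,C} ∪→ {A,C,T}; cost 1
[col 2] AERY: children A:{T}, ERY:{A,C,T} ∩→ {T}; cost 0
[col 3] RY: children R:{A}, Y:{G} ∪→ {A,G}; cost 1
[col 3] ERY: children E:{A}, RY:{A,G} ∩→ {A}; cost 0
[col 3] AERY: children A:{A}, ERY:{A} ∩→ {A}; cost 0
[col 4] RY: children R:{A}, Y:{T} ∪→ {A,T}; cost 1
[col 4] ERY: children E:{C}, RY:{A,T} ∪→ {A,C,T}; cost 1
[col 4] AERY: children A:{G}, ERY:{A,C,T} ∪→ {A,C,G,T}; cost 1
per-site changes: [2, 2, 2, 1, 3]; total = 10

10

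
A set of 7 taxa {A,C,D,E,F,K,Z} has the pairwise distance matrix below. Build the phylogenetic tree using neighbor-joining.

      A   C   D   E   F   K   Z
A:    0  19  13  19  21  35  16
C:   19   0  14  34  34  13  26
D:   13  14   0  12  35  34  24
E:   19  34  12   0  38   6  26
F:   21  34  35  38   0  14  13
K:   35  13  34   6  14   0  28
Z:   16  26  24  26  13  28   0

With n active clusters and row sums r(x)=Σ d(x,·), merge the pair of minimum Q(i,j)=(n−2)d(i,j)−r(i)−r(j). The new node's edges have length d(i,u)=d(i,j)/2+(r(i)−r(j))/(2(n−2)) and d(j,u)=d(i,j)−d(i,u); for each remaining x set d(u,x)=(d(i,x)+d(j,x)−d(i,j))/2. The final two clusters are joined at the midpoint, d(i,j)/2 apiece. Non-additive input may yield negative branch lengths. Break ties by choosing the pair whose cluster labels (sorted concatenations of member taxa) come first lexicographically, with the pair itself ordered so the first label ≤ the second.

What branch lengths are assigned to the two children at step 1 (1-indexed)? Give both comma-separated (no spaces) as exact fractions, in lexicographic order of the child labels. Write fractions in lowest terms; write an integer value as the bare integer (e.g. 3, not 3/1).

7/2,5/2

step 1: merge (E,K) at d=6, Q=-235; branch lengths E→7/2, K→5/2; new cluster EK
  updated: d(A,EK)=24, d(C,EK)=41/2, d(D,EK)=20, d(EK,F)=23, d(EK,Z)=24
step 2: merge (F,Z) at d=13, Q=-177; branch lengths F→75/8, Z→29/8; new cluster FZ
  updated: d(A,FZ)=12, d(C,FZ)=47/2, d(D,FZ)=23, d(EK,FZ)=17
step 3: merge (A,FZ) at d=12, Q=-215/2; branch lengths A→19/4, FZ→29/4; new cluster AFZ
  updated: d(AFZ,C)=61/4, d(AFZ,D)=12, d(AFZ,EK)=29/2
step 4: merge (AFZ,EK) at d=29/2, Q=-271/4; branch lengths AFZ→63/16, EK→169/16; new cluster AEFKZ
  updated: d(AEFKZ,C)=85/8, d(AEFKZ,D)=35/4
step 5: merge (AEFKZ,C) at d=85/8, Q=-267/8; branch lengths AEFKZ→43/16, C→127/16; new cluster ACEFKZ
  updated: d(ACEFKZ,D)=97/16
step 6: merge (ACEFKZ,D) at d=97/16; branch lengths ACEFKZ→97/32, D→97/32; new cluster ACDEFKZ
final tree: ((((A:19/4,(F:75/8,Z:29/8):29/4):63/16,(E:7/2,K:5/2):169/16):43/16,C:127/16):97/32,D:97/32)
total length: 995/16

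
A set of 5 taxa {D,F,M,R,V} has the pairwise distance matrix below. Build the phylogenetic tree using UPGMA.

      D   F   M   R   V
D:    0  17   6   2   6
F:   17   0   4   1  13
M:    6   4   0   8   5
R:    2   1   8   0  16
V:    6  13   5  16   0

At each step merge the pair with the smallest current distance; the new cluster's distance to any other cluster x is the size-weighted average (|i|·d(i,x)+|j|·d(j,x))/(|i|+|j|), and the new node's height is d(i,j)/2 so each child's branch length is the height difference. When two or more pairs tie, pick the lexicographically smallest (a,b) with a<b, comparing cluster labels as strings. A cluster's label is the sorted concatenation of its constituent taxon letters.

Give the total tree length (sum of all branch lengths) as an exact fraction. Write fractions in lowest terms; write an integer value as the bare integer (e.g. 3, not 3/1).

16

iteration 1: select F,R (d=1); attach at lengths (1/2, 1/2); label the merged cluster FR
  updated: d(D,FR)=19/2, d(FR,M)=6, d(FR,V)=29/2
iteration 2: select M,V (d=5); attach at lengths (5/2, 5/2); label the merged cluster MV
  updated: d(D,MV)=6, d(FR,MV)=41/4
iteration 3: select D,MV (d=6); attach at lengths (3, 1/2); label the merged cluster DMV
  updated: d(DMV,FR)=10
iteration 4: select DMV,FR (d=10); attach at lengths (2, 9/2); label the merged cluster DFMRV
final tree: ((D:3,(M:5/2,V:5/2):1/2):2,(F:1/2,R:1/2):9/2)
total length: 16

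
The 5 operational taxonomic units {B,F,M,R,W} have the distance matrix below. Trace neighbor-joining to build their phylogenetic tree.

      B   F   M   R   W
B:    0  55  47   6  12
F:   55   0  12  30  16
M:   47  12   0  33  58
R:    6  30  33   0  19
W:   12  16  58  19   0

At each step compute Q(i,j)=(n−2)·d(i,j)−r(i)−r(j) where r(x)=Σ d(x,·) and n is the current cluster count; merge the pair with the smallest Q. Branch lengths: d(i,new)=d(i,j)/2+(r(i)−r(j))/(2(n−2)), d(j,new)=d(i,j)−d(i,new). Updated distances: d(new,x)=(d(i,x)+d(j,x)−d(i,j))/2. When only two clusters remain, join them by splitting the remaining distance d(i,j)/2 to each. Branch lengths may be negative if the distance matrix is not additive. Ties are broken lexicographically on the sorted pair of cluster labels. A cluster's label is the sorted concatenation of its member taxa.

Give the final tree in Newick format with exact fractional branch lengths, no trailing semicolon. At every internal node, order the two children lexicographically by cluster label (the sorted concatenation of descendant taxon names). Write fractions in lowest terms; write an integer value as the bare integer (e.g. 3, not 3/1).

1. join F+M (d=12, Q=-227) ⇒ FM; edges |F|=-1/6, |M|=73/6
  updated: d(B,FM)=45, d(FM,R)=51/2, d(FM,W)=31
2. join B+R (d=6, Q=-203/2) ⇒ BR; edges |B|=49/8, |R|=-1/8
  updated: d(BR,FM)=129/4, d(BR,W)=25/2
3. join BR+FM (d=129/4, Q=-303/4) ⇒ BFMR; edges |BR|=55/8, |FM|=203/8
  updated: d(BFMR,W)=45/8
4. join BFMR+W (d=45/8) ⇒ BFMRW; edges |BFMR|=45/16, |W|=45/16
final tree: (((B:49/8,R:-1/8):55/8,(F:-1/6,M:73/6):203/8):45/16,W:45/16)
total length: 447/8

(((B:49/8,R:-1/8):55/8,(F:-1/6,M:73/6):203/8):45/16,W:45/16)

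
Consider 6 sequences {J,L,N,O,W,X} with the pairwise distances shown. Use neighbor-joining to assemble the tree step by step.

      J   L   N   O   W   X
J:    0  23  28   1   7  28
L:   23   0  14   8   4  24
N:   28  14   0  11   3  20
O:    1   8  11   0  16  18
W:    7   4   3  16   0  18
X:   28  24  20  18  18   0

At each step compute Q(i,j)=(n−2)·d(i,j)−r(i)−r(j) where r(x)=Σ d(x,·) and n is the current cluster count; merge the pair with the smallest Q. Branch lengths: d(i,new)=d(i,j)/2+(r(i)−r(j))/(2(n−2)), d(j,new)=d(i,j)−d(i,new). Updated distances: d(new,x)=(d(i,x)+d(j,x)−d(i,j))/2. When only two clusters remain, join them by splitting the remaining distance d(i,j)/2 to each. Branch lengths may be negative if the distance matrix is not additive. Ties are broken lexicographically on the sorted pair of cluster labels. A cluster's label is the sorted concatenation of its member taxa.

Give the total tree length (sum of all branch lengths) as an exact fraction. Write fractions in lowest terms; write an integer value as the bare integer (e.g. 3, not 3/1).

iteration 1: select J,O (d=1, Q=-137); attach at lengths (37/8, -29/8); label the merged cluster JO
  updated: d(JO,L)=15, d(JO,N)=19, d(JO,W)=11, d(JO,X)=45/2
iteration 2: select JO,X (d=45/2, Q=-169/2); attach at lengths (101/12, 169/12); label the merged cluster JOX
  updated: d(JOX,L)=33/4, d(JOX,N)=33/4, d(JOX,W)=13/4
iteration 3: select JOX,L (d=33/4, Q=-59/2); attach at lengths (5/2, 23/4); label the merged cluster JLOX
  updated: d(JLOX,N)=7, d(JLOX,W)=-1/2
iteration 4: select JLOX,N (d=7, Q=-19/2); attach at lengths (7/4, 21/4); label the merged cluster JLNOX
  updated: d(JLNOX,W)=-9/4
iteration 5: select JLNOX,W (d=-9/4); attach at lengths (-9/8, -9/8); label the merged cluster JLNOWX
final tree: (((((J:37/8,O:-29/8):101/12,X:169/12):5/2,L:23/4):7/4,N:21/4):-9/8,W:-9/8)
total length: 73/2

73/2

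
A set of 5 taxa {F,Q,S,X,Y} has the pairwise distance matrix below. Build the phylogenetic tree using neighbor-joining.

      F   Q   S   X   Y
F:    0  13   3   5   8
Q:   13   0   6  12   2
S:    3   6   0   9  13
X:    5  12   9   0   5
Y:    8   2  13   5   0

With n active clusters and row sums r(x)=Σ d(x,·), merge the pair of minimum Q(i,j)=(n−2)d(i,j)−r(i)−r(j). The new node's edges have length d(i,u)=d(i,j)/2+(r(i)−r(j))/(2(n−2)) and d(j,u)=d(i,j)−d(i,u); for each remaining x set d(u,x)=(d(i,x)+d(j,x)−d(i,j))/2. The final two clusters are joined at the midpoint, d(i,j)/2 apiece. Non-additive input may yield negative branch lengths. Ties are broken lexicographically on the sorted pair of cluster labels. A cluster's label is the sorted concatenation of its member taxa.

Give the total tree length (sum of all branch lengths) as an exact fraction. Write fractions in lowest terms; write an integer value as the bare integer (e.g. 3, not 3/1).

1. join Q+Y (d=2, Q=-55) ⇒ QY; edges |Q|=11/6, |Y|=1/6
  updated: d(F,QY)=19/2, d(QY,S)=17/2, d(QY,X)=15/2
2. join F+S (d=3, Q=-32) ⇒ FS; edges |F|=3/4, |S|=9/4
  updated: d(FS,QY)=15/2, d(FS,X)=11/2
3. join FS+QY (d=15/2, Q=-41/2) ⇒ FQSY; edges |FS|=11/4, |QY|=19/4
  updated: d(FQSY,X)=11/4
4. join FQSY+X (d=11/4) ⇒ FQSXY; edges |FQSY|=11/8, |X|=11/8
final tree: (((F:3/4,S:9/4):11/4,(Q:11/6,Y:1/6):19/4):11/8,X:11/8)
total length: 61/4

61/4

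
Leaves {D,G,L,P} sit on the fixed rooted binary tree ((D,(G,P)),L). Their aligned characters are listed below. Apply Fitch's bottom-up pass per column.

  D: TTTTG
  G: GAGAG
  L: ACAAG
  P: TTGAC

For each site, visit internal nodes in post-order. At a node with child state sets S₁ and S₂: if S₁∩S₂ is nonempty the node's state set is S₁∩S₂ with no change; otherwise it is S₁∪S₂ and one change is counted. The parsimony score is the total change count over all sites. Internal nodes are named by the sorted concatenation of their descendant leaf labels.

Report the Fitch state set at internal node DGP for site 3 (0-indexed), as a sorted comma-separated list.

A,T

site 0, node GP: G={G} ∪ P={T} → {G,T} (+1)
site 0, node DGP: D={T} ∩ GP={G,T} → {T} (+0)
site 0, node DGLP: DGP={T} ∪ L={A} → {A,T} (+1)
site 1, node GP: G={A} ∪ P={T} → {A,T} (+1)
site 1, node DGP: D={T} ∩ GP={A,T} → {T} (+0)
site 1, node DGLP: DGP={T} ∪ L={C} → {C,T} (+1)
site 2, node GP: G={G} ∩ P={G} → {G} (+0)
site 2, node DGP: D={T} ∪ GP={G} → {G,T} (+1)
site 2, node DGLP: DGP={G,T} ∪ L={A} → {A,G,T} (+1)
site 3, node GP: G={A} ∩ P={A} → {A} (+0)
site 3, node DGP: D={T} ∪ GP={A} → {A,T} (+1)
site 3, node DGLP: DGP={A,T} ∩ L={A} → {A} (+0)
site 4, node GP: G={G} ∪ P={C} → {C,G} (+1)
site 4, node DGP: D={G} ∩ GP={C,G} → {G} (+0)
site 4, node DGLP: DGP={G} ∩ L={G} → {G} (+0)
per-site changes: [2, 2, 2, 1, 1]; total = 8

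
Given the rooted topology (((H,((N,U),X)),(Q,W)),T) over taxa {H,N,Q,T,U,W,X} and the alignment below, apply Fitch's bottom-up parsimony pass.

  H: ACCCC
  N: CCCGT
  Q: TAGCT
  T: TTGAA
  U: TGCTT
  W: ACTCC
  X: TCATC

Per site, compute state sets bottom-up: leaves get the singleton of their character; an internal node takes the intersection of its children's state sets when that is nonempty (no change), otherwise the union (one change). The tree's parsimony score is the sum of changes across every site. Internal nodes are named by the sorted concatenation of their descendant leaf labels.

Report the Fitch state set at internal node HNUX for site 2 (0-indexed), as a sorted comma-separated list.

[col 0] NU: children N:{C}, U:{T} ∪→ {C,T}; cost 1
[col 0] NUX: children NU:{C,T}, X:{T} ∩→ {T}; cost 0
[col 0] HNUX: children H:{A}, NUX:{T} ∪→ {A,T}; cost 1
[col 0] QW: children Q:{T}, W:{A} ∪→ {A,T}; cost 1
[col 0] HNQUWX: children HNUX:{A,T}, QW:{A,T} ∩→ {A,T}; cost 0
[col 0] HNQTUWX: children HNQUWX:{A,T}, T:{T} ∩→ {T}; cost 0
[col 1] NU: children N:{C}, U:{G} ∪→ {C,G}; cost 1
[col 1] NUX: children NU:{C,G}, X:{C} ∩→ {C}; cost 0
[col 1] HNUX: children H:{C}, NUX:{C} ∩→ {C}; cost 0
[col 1] QW: children Q:{A}, W:{C} ∪→ {A,C}; cost 1
[col 1] HNQUWX: children HNUX:{C}, QW:{A,C} ∩→ {C}; cost 0
[col 1] HNQTUWX: children HNQUWX:{C}, T:{T} ∪→ {C,T}; cost 1
[col 2] NU: children N:{C}, U:{C} ∩→ {C}; cost 0
[col 2] NUX: children NU:{C}, X:{A} ∪→ {A,C}; cost 1
[col 2] HNUX: children H:{C}, NUX:{A,C} ∩→ {C}; cost 0
[col 2] QW: children Q:{G}, W:{T} ∪→ {G,T}; cost 1
[col 2] HNQUWX: children HNUX:{C}, QW:{G,T} ∪→ {C,G,T}; cost 1
[col 2] HNQTUWX: children HNQUWX:{C,G,T}, T:{G} ∩→ {G}; cost 0
[col 3] NU: children N:{G}, U:{T} ∪→ {G,T}; cost 1
[col 3] NUX: children NU:{G,T}, X:{T} ∩→ {T}; cost 0
[col 3] HNUX: children H:{C}, NUX:{T} ∪→ {C,T}; cost 1
[col 3] QW: children Q:{C}, W:{C} ∩→ {C}; cost 0
[col 3] HNQUWX: children HNUX:{C,T}, QW:{C} ∩→ {C}; cost 0
[col 3] HNQTUWX: children HNQUWX:{C}, T:{A} ∪→ {A,C}; cost 1
[col 4] NU: children N:{T}, U:{T} ∩→ {T}; cost 0
[col 4] NUX: children NU:{T}, X:{C} ∪→ {C,T}; cost 1
[col 4] HNUX: children H:{C}, NUX:{C,T} ∩→ {C}; cost 0
[col 4] QW: children Q:{T}, W:{C} ∪→ {C,T}; cost 1
[col 4] HNQUWX: children HNUX:{C}, QW:{C,T} ∩→ {C}; cost 0
[col 4] HNQTUWX: children HNQUWX:{C}, T:{A} ∪→ {A,C}; cost 1
per-site changes: [3, 3, 3, 3, 3]; total = 15

C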